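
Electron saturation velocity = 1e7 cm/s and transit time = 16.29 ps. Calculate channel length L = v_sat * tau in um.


Step 1: tau in seconds = 16.29 ps * 1e-12 = 1.6290e-11 s
Step 2: L = v_sat * tau = 1e7 * 1.6290e-11 = 1.6290e-04 cm
Step 3: L in um = 1.6290e-04 * 1e4 = 1.629 um

1.629


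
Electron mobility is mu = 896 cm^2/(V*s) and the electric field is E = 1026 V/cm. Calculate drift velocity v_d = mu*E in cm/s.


Step 1: v_d = mu * E
Step 2: v_d = 896 * 1026 = 919296
Step 3: v_d = 9.19e+05 cm/s

9.19e+05


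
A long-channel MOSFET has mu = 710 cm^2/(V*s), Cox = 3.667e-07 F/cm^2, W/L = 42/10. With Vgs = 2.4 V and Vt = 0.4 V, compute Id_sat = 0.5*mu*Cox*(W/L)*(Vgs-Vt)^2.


Step 1: Overdrive voltage Vov = Vgs - Vt = 2.4 - 0.4 = 2.0 V
Step 2: W/L = 42/10 = 4.2
Step 3: Id = 0.5 * 710 * 3.667e-07 * 4.2 * 2.0^2
Step 4: Id = 2.19e-03 A

2.19e-03


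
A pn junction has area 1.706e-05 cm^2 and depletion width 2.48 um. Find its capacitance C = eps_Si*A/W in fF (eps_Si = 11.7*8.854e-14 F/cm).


Step 1: eps_Si = 11.7 * 8.854e-14 = 1.035918e-12 F/cm
Step 2: W in cm = 2.48 * 1e-4 = 2.48e-04 cm
Step 3: C = 1.035918e-12 * 1.706e-05 / 2.48e-04 = 7.126113e-14 F
Step 4: C = 71.26 fF

71.26


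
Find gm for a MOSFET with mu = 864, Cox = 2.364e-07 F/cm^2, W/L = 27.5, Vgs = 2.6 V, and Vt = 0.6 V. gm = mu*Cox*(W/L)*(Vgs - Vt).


Step 1: Vov = Vgs - Vt = 2.6 - 0.6 = 2.0 V
Step 2: gm = mu * Cox * (W/L) * Vov
Step 3: gm = 864 * 2.364e-07 * 27.5 * 2.0 = 1.12e-02 S

1.12e-02


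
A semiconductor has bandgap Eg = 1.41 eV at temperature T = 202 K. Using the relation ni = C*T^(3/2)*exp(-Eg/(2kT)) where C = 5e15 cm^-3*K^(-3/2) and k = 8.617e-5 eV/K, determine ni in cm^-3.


Step 1: Compute kT = 8.617e-5 * 202 = 0.01740634 eV
Step 2: Exponent = -Eg/(2kT) = -1.41/(2*0.01740634) = -40.50248
Step 3: T^(3/2) = 202^1.5 = 2870.96
Step 4: ni = 5e15 * 2870.96 * exp(-40.50248) = 3.69e+01 cm^-3

3.69e+01


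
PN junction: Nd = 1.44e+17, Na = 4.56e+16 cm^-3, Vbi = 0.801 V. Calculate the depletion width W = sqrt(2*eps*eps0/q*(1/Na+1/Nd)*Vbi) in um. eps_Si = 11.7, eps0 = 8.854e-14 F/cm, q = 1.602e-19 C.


Step 1: 1/Na + 1/Nd = 1/4.56e+16 + 1/1.44e+17 = 2.88743e-17
Step 2: 2*eps*eps0/q = 2*11.7*8.854e-14/1.602e-19 = 1.293281e+07
Step 3: W^2 = 1.293281e+07 * 2.88743e-17 * 0.801 = 2.99114e-10
Step 4: W = sqrt(2.99114e-10) = 1.729e-05 cm = 0.1729 um

0.1729


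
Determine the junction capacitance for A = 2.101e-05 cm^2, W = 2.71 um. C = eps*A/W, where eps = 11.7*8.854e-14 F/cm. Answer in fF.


Step 1: eps_Si = 11.7 * 8.854e-14 = 1.035918e-12 F/cm
Step 2: W in cm = 2.71 * 1e-4 = 2.71e-04 cm
Step 3: C = 1.035918e-12 * 2.101e-05 / 2.71e-04 = 8.031231e-14 F
Step 4: C = 80.31 fF

80.31


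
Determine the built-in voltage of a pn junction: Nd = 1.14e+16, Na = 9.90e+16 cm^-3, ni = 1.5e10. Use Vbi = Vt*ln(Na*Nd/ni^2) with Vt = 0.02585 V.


Step 1: Compute Na*Nd/ni^2 = 9.90e+16 * 1.14e+16 / (1.5e10)^2 = 5.0160e+12
Step 2: ln(5.0160e+12) = 29.2437
Step 3: Vbi = 0.02585 * 29.2437 = 0.756 V

0.756


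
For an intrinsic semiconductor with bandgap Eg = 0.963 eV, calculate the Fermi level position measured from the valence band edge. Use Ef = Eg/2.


Step 1: For an intrinsic semiconductor, the Fermi level sits at midgap.
Step 2: Ef = Eg / 2 = 0.963 / 2 = 0.4815 eV

0.4815


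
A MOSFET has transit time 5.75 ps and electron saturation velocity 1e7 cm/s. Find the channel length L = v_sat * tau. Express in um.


Step 1: tau in seconds = 5.75 ps * 1e-12 = 5.7500e-12 s
Step 2: L = v_sat * tau = 1e7 * 5.7500e-12 = 5.7500e-05 cm
Step 3: L in um = 5.7500e-05 * 1e4 = 0.575 um

0.575


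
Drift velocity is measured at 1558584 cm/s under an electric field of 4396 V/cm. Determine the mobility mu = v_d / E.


Step 1: mu = v_d / E
Step 2: mu = 1558584 / 4396
Step 3: mu = 354.55 cm^2/(V*s)

354.55


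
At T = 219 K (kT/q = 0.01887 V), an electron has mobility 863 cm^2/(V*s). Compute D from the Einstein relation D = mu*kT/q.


Step 1: D = mu * (kT/q)
Step 2: D = 863 * 0.01887
Step 3: D = 16.28 cm^2/s

16.28


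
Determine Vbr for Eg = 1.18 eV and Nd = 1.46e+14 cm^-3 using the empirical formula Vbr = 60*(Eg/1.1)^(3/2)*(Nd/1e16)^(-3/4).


Step 1: Eg/1.1 = 1.18/1.1 = 1.072727
Step 2: (Eg/1.1)^1.5 = 1.072727^1.5 = 1.111051
Step 3: (Nd/1e16)^(-0.75) = (0.0146)^(-0.75) = 23.808682
Step 4: Vbr = 60 * 1.111051 * 23.808682 = 1587.2 V

1587.2


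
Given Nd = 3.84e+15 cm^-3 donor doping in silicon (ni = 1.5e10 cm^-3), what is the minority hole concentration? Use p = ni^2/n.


Step 1: Since Nd >> ni, n ≈ Nd = 3.84e+15 cm^-3
Step 2: p = ni^2 / n = (1.5e10)^2 / 3.84e+15
Step 3: p = 2.25e20 / 3.84e+15 = 5.86e+04 cm^-3

5.86e+04


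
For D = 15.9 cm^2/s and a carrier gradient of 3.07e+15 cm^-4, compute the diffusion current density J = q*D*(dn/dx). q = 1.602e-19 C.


Step 1: J = q * D * (dn/dx)
Step 2: J = 1.602e-19 * 15.9 * 3.07e+15
Step 3: J = 7.82e-03 A/cm^2

7.82e-03


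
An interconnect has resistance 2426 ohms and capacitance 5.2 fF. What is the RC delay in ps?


Step 1: tau = R * C
Step 2: tau = 2426 * 5.2 fF = 2426 * 5.2e-15 F
Step 3: tau = 1.26152e-11 s = 12.6152 ps

12.6152


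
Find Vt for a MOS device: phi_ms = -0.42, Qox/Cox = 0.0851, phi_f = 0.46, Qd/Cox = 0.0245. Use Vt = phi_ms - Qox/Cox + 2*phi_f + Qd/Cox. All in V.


Step 1: Vt = phi_ms - Qox/Cox + 2*phi_f + Qd/Cox
Step 2: Vt = -0.42 - 0.0851 + 2*0.46 + 0.0245
Step 3: Vt = -0.42 - 0.0851 + 0.92 + 0.0245
Step 4: Vt = 0.4394 V

0.4394


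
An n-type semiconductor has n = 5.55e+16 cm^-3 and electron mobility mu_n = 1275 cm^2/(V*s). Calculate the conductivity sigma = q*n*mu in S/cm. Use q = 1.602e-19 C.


Step 1: sigma = q * n * mu
Step 2: sigma = 1.602e-19 * 5.55e+16 * 1275
Step 3: sigma = 1.134e+01 S/cm

1.134e+01


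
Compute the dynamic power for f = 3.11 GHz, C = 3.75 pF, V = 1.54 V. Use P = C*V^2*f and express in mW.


Step 1: V^2 = 1.54^2 = 2.3716 V^2
Step 2: P = C*V^2*f = 3.75e-12 F * 2.3716 * 3.11e9 Hz
Step 3: P = 2.7658785e-02 W
Step 4: P = 27.659 mW

27.659


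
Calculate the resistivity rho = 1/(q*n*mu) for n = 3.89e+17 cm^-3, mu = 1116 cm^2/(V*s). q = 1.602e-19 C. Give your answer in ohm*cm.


Step 1: sigma = q * n * mu = 1.602e-19 * 3.89e+17 * 1116 = 6.95467e+01 S/cm
Step 2: rho = 1 / sigma = 1 / 6.95467e+01 = 0.01438 ohm*cm

0.01438


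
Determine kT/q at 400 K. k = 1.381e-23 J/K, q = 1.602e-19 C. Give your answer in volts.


Step 1: kT = 1.381e-23 * 400 = 5.524e-21 J
Step 2: Vt = kT/q = 5.524e-21 / 1.602e-19
Step 3: Vt = 0.03448 V

0.03448


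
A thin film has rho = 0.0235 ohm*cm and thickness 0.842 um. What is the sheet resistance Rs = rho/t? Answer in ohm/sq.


Step 1: Convert thickness to cm: t = 0.842 um = 8.4200e-05 cm
Step 2: Rs = rho / t = 0.0235 / 8.4200e-05
Step 3: Rs = 279.1 ohm/sq

279.1


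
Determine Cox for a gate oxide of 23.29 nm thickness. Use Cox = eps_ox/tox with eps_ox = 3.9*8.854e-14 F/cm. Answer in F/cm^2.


Step 1: eps_ox = 3.9 * 8.854e-14 = 3.45306e-13 F/cm
Step 2: tox in cm = 23.29 nm * 1e-7 = 2.3290e-06 cm
Step 3: Cox = 3.45306e-13 / 2.3290e-06 = 1.48e-07 F/cm^2

1.48e-07


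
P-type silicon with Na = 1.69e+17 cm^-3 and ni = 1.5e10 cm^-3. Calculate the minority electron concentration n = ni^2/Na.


Step 1: Majority hole concentration p ≈ Na = 1.69e+17 cm^-3
Step 2: n = ni^2 / Na = (1.5e10)^2 / 1.69e+17
Step 3: n = 1.33e+03 cm^-3

1.33e+03


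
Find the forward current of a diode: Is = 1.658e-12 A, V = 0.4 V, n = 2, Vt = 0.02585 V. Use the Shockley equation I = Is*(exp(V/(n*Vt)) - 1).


Step 1: V/(n*Vt) = 0.4/(2*0.02585) = 7.7369
Step 2: exp(7.7369) = 2.2914e+03
Step 3: I = 1.658e-12 * (2.2914e+03 - 1) = 3.80e-09 A

3.80e-09


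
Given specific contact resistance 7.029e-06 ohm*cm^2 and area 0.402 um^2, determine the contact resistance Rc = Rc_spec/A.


Step 1: Convert area to cm^2: 0.402 um^2 = 4.0200e-09 cm^2
Step 2: Rc = Rc_spec / A = 7.029e-06 / 4.0200e-09
Step 3: Rc = 1.75e+03 ohms

1.75e+03


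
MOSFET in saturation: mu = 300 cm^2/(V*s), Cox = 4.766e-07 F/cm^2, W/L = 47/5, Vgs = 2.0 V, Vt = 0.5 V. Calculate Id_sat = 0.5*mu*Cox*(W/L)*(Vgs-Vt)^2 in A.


Step 1: Overdrive voltage Vov = Vgs - Vt = 2.0 - 0.5 = 1.5 V
Step 2: W/L = 47/5 = 9.4
Step 3: Id = 0.5 * 300 * 4.766e-07 * 9.4 * 1.5^2
Step 4: Id = 1.51e-03 A

1.51e-03


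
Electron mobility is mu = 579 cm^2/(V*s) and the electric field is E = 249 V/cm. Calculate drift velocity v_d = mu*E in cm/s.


Step 1: v_d = mu * E
Step 2: v_d = 579 * 249 = 144171
Step 3: v_d = 1.44e+05 cm/s

1.44e+05


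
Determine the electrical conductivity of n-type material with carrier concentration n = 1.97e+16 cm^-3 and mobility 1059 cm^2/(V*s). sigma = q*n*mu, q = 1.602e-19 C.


Step 1: sigma = q * n * mu
Step 2: sigma = 1.602e-19 * 1.97e+16 * 1059
Step 3: sigma = 3.342e+00 S/cm

3.342e+00


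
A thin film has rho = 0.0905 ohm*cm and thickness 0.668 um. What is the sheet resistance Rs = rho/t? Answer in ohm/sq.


Step 1: Convert thickness to cm: t = 0.668 um = 6.6800e-05 cm
Step 2: Rs = rho / t = 0.0905 / 6.6800e-05
Step 3: Rs = 1354.8 ohm/sq

1354.8


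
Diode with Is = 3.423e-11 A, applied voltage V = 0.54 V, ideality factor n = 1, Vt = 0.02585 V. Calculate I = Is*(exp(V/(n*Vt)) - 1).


Step 1: V/(n*Vt) = 0.54/(1*0.02585) = 20.8897
Step 2: exp(20.8897) = 1.1811e+09
Step 3: I = 3.423e-11 * (1.1811e+09 - 1) = 4.04e-02 A

4.04e-02


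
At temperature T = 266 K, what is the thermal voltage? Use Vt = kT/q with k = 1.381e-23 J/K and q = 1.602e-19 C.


Step 1: kT = 1.381e-23 * 266 = 3.67346e-21 J
Step 2: Vt = kT/q = 3.67346e-21 / 1.602e-19
Step 3: Vt = 0.02293 V

0.02293


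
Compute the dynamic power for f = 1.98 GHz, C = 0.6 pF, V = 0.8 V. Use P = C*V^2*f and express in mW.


Step 1: V^2 = 0.8^2 = 0.64 V^2
Step 2: P = C*V^2*f = 0.6e-12 F * 0.64 * 1.98e9 Hz
Step 3: P = 7.6032e-04 W
Step 4: P = 0.76 mW

0.76


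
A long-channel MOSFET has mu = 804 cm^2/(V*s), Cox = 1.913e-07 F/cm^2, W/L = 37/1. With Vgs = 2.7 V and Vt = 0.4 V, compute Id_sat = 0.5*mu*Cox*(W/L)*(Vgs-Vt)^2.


Step 1: Overdrive voltage Vov = Vgs - Vt = 2.7 - 0.4 = 2.3 V
Step 2: W/L = 37/1 = 37
Step 3: Id = 0.5 * 804 * 1.913e-07 * 37 * 2.3^2
Step 4: Id = 1.51e-02 A

1.51e-02


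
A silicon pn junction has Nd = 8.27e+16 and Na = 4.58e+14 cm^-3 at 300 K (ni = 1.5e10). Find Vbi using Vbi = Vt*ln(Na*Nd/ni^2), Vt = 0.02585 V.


Step 1: Compute Na*Nd/ni^2 = 4.58e+14 * 8.27e+16 / (1.5e10)^2 = 1.6834e+11
Step 2: ln(1.6834e+11) = 25.8493
Step 3: Vbi = 0.02585 * 25.8493 = 0.668 V

0.668


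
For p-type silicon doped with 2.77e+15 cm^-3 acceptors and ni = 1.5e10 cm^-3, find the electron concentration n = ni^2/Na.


Step 1: Majority hole concentration p ≈ Na = 2.77e+15 cm^-3
Step 2: n = ni^2 / Na = (1.5e10)^2 / 2.77e+15
Step 3: n = 8.12e+04 cm^-3

8.12e+04


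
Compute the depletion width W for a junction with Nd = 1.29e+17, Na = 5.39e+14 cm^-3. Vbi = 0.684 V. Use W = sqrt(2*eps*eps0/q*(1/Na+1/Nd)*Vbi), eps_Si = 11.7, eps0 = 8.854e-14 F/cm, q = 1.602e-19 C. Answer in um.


Step 1: 1/Na + 1/Nd = 1/5.39e+14 + 1/1.29e+17 = 1.86304e-15
Step 2: 2*eps*eps0/q = 2*11.7*8.854e-14/1.602e-19 = 1.293281e+07
Step 3: W^2 = 1.293281e+07 * 1.86304e-15 * 0.684 = 1.64805e-08
Step 4: W = sqrt(1.64805e-08) = 1.284e-04 cm = 1.284 um

1.284


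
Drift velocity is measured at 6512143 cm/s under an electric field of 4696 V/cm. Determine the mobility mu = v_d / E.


Step 1: mu = v_d / E
Step 2: mu = 6512143 / 4696
Step 3: mu = 1386.74 cm^2/(V*s)

1386.74


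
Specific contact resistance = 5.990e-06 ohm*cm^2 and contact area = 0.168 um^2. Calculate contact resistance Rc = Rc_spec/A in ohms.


Step 1: Convert area to cm^2: 0.168 um^2 = 1.6800e-09 cm^2
Step 2: Rc = Rc_spec / A = 5.990e-06 / 1.6800e-09
Step 3: Rc = 3.57e+03 ohms

3.57e+03


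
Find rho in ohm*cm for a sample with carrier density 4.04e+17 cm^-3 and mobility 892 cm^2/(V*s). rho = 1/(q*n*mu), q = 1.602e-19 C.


Step 1: sigma = q * n * mu = 1.602e-19 * 4.04e+17 * 892 = 5.77310e+01 S/cm
Step 2: rho = 1 / sigma = 1 / 5.77310e+01 = 0.01732 ohm*cm

0.01732


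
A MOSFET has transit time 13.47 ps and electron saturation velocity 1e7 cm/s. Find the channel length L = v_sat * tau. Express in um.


Step 1: tau in seconds = 13.47 ps * 1e-12 = 1.3470e-11 s
Step 2: L = v_sat * tau = 1e7 * 1.3470e-11 = 1.3470e-04 cm
Step 3: L in um = 1.3470e-04 * 1e4 = 1.347 um

1.347


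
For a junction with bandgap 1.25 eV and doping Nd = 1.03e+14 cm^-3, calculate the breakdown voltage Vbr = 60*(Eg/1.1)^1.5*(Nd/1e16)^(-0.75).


Step 1: Eg/1.1 = 1.25/1.1 = 1.136364
Step 2: (Eg/1.1)^1.5 = 1.136364^1.5 = 1.211368
Step 3: (Nd/1e16)^(-0.75) = (0.0103)^(-0.75) = 30.929442
Step 4: Vbr = 60 * 1.211368 * 30.929442 = 2248.0 V

2248.0


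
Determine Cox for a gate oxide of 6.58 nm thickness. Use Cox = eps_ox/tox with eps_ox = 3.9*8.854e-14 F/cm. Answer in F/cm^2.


Step 1: eps_ox = 3.9 * 8.854e-14 = 3.45306e-13 F/cm
Step 2: tox in cm = 6.58 nm * 1e-7 = 6.5800e-07 cm
Step 3: Cox = 3.45306e-13 / 6.5800e-07 = 5.25e-07 F/cm^2

5.25e-07


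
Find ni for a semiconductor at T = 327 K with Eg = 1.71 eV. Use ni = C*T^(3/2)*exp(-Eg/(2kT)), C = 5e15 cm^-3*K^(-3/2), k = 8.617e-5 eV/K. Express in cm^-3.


Step 1: Compute kT = 8.617e-5 * 327 = 0.02817759 eV
Step 2: Exponent = -Eg/(2kT) = -1.71/(2*0.02817759) = -30.34326
Step 3: T^(3/2) = 327^1.5 = 5913.19
Step 4: ni = 5e15 * 5913.19 * exp(-30.34326) = 1.96e+06 cm^-3

1.96e+06


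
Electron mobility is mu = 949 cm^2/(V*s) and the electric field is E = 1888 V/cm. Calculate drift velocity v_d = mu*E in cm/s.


Step 1: v_d = mu * E
Step 2: v_d = 949 * 1888 = 1791712
Step 3: v_d = 1.79e+06 cm/s

1.79e+06


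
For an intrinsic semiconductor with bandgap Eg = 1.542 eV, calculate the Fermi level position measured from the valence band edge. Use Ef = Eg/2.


Step 1: For an intrinsic semiconductor, the Fermi level sits at midgap.
Step 2: Ef = Eg / 2 = 1.542 / 2 = 0.771 eV

0.771


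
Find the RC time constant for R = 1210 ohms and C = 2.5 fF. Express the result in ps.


Step 1: tau = R * C
Step 2: tau = 1210 * 2.5 fF = 1210 * 2.5e-15 F
Step 3: tau = 3.025e-12 s = 3.025 ps

3.025


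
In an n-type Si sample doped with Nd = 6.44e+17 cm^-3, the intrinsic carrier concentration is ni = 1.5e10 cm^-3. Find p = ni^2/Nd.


Step 1: Since Nd >> ni, n ≈ Nd = 6.44e+17 cm^-3
Step 2: p = ni^2 / n = (1.5e10)^2 / 6.44e+17
Step 3: p = 2.25e20 / 6.44e+17 = 3.49e+02 cm^-3

3.49e+02


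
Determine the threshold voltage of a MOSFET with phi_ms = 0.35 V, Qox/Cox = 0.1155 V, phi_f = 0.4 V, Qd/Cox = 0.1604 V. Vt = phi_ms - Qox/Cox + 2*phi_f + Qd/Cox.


Step 1: Vt = phi_ms - Qox/Cox + 2*phi_f + Qd/Cox
Step 2: Vt = 0.35 - 0.1155 + 2*0.4 + 0.1604
Step 3: Vt = 0.35 - 0.1155 + 0.8 + 0.1604
Step 4: Vt = 1.1949 V

1.1949


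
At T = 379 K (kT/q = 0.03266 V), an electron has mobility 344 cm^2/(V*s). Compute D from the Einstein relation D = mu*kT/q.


Step 1: D = mu * (kT/q)
Step 2: D = 344 * 0.03266
Step 3: D = 11.24 cm^2/s

11.24


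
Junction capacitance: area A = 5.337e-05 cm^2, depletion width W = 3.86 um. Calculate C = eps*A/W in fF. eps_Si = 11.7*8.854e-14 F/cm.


Step 1: eps_Si = 11.7 * 8.854e-14 = 1.035918e-12 F/cm
Step 2: W in cm = 3.86 * 1e-4 = 3.86e-04 cm
Step 3: C = 1.035918e-12 * 5.337e-05 / 3.86e-04 = 1.432304e-13 F
Step 4: C = 143.23 fF

143.23


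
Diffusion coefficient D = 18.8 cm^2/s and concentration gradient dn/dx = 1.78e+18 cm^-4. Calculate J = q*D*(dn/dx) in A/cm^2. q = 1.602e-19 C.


Step 1: J = q * D * (dn/dx)
Step 2: J = 1.602e-19 * 18.8 * 1.78e+18
Step 3: J = 5.36e+00 A/cm^2

5.36e+00


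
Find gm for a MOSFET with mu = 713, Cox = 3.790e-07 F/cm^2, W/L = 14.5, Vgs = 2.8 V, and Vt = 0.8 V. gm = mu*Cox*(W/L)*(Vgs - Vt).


Step 1: Vov = Vgs - Vt = 2.8 - 0.8 = 2.0 V
Step 2: gm = mu * Cox * (W/L) * Vov
Step 3: gm = 713 * 3.790e-07 * 14.5 * 2.0 = 7.84e-03 S

7.84e-03


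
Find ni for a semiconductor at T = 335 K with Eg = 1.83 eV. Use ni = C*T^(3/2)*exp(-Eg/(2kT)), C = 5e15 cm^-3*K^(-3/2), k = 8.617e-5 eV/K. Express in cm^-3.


Step 1: Compute kT = 8.617e-5 * 335 = 0.02886695 eV
Step 2: Exponent = -Eg/(2kT) = -1.83/(2*0.02886695) = -31.69715
Step 3: T^(3/2) = 335^1.5 = 6131.51
Step 4: ni = 5e15 * 6131.51 * exp(-31.69715) = 5.26e+05 cm^-3

5.26e+05


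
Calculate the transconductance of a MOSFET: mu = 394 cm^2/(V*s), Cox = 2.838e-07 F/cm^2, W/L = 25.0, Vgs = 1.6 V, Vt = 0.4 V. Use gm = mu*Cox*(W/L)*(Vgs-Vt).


Step 1: Vov = Vgs - Vt = 1.6 - 0.4 = 1.2 V
Step 2: gm = mu * Cox * (W/L) * Vov
Step 3: gm = 394 * 2.838e-07 * 25.0 * 1.2 = 3.35e-03 S

3.35e-03


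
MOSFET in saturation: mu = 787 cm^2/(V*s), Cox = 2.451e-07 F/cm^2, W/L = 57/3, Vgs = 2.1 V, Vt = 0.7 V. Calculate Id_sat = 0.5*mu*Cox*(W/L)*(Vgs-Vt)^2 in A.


Step 1: Overdrive voltage Vov = Vgs - Vt = 2.1 - 0.7 = 1.4 V
Step 2: W/L = 57/3 = 19
Step 3: Id = 0.5 * 787 * 2.451e-07 * 19 * 1.4^2
Step 4: Id = 3.59e-03 A

3.59e-03


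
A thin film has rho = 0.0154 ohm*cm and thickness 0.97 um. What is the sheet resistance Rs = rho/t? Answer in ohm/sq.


Step 1: Convert thickness to cm: t = 0.97 um = 9.7000e-05 cm
Step 2: Rs = rho / t = 0.0154 / 9.7000e-05
Step 3: Rs = 158.8 ohm/sq

158.8


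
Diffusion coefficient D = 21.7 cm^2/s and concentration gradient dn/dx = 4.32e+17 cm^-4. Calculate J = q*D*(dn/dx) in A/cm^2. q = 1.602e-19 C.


Step 1: J = q * D * (dn/dx)
Step 2: J = 1.602e-19 * 21.7 * 4.32e+17
Step 3: J = 1.50e+00 A/cm^2

1.50e+00


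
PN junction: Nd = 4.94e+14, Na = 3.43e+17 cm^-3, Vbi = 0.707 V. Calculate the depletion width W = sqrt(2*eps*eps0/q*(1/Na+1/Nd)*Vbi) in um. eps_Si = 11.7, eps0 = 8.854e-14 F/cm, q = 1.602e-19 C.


Step 1: 1/Na + 1/Nd = 1/3.43e+17 + 1/4.94e+14 = 2.02721e-15
Step 2: 2*eps*eps0/q = 2*11.7*8.854e-14/1.602e-19 = 1.293281e+07
Step 3: W^2 = 1.293281e+07 * 2.02721e-15 * 0.707 = 1.85358e-08
Step 4: W = sqrt(1.85358e-08) = 1.361e-04 cm = 1.361 um

1.361


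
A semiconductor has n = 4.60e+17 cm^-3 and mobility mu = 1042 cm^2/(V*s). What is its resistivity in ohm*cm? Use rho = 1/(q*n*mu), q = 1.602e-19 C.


Step 1: sigma = q * n * mu = 1.602e-19 * 4.60e+17 * 1042 = 7.67871e+01 S/cm
Step 2: rho = 1 / sigma = 1 / 7.67871e+01 = 0.01302 ohm*cm

0.01302


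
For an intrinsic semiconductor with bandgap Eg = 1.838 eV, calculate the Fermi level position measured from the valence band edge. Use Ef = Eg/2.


Step 1: For an intrinsic semiconductor, the Fermi level sits at midgap.
Step 2: Ef = Eg / 2 = 1.838 / 2 = 0.919 eV

0.919


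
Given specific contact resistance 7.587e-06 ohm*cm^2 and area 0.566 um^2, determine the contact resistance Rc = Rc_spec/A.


Step 1: Convert area to cm^2: 0.566 um^2 = 5.6600e-09 cm^2
Step 2: Rc = Rc_spec / A = 7.587e-06 / 5.6600e-09
Step 3: Rc = 1.34e+03 ohms

1.34e+03


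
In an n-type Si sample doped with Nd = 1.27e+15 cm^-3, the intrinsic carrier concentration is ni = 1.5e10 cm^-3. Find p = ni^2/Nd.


Step 1: Since Nd >> ni, n ≈ Nd = 1.27e+15 cm^-3
Step 2: p = ni^2 / n = (1.5e10)^2 / 1.27e+15
Step 3: p = 2.25e20 / 1.27e+15 = 1.77e+05 cm^-3

1.77e+05


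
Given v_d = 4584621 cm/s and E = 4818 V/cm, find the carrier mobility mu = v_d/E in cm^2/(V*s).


Step 1: mu = v_d / E
Step 2: mu = 4584621 / 4818
Step 3: mu = 951.56 cm^2/(V*s)

951.56


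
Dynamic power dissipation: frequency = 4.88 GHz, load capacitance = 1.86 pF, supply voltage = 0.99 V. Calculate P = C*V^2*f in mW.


Step 1: V^2 = 0.99^2 = 0.9801 V^2
Step 2: P = C*V^2*f = 1.86e-12 F * 0.9801 * 4.88e9 Hz
Step 3: P = 8.89617168e-03 W
Step 4: P = 8.896 mW

8.896


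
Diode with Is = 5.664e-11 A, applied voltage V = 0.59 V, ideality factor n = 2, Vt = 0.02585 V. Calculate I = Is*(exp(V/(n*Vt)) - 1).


Step 1: V/(n*Vt) = 0.59/(2*0.02585) = 11.4120
Step 2: exp(11.4120) = 9.0400e+04
Step 3: I = 5.664e-11 * (9.0400e+04 - 1) = 5.12e-06 A

5.12e-06


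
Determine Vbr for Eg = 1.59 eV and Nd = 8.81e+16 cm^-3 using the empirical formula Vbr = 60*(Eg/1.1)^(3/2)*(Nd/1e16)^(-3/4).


Step 1: Eg/1.1 = 1.59/1.1 = 1.445455
Step 2: (Eg/1.1)^1.5 = 1.445455^1.5 = 1.737828
Step 3: (Nd/1e16)^(-0.75) = (8.81)^(-0.75) = 0.195555
Step 4: Vbr = 60 * 1.737828 * 0.195555 = 20.4 V

20.4


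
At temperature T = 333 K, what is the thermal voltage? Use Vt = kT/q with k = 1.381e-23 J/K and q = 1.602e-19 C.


Step 1: kT = 1.381e-23 * 333 = 4.59873e-21 J
Step 2: Vt = kT/q = 4.59873e-21 / 1.602e-19
Step 3: Vt = 0.02871 V

0.02871


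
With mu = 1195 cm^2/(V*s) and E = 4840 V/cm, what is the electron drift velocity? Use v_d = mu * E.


Step 1: v_d = mu * E
Step 2: v_d = 1195 * 4840 = 5783800
Step 3: v_d = 5.78e+06 cm/s

5.78e+06


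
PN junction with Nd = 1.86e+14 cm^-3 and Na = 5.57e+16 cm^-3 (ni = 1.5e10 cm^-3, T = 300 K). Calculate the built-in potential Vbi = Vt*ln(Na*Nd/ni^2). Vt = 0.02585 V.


Step 1: Compute Na*Nd/ni^2 = 5.57e+16 * 1.86e+14 / (1.5e10)^2 = 4.6045e+10
Step 2: ln(4.6045e+10) = 24.5529
Step 3: Vbi = 0.02585 * 24.5529 = 0.635 V

0.635


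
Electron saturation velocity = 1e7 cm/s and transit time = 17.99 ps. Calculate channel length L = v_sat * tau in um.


Step 1: tau in seconds = 17.99 ps * 1e-12 = 1.7990e-11 s
Step 2: L = v_sat * tau = 1e7 * 1.7990e-11 = 1.7990e-04 cm
Step 3: L in um = 1.7990e-04 * 1e4 = 1.799 um

1.799


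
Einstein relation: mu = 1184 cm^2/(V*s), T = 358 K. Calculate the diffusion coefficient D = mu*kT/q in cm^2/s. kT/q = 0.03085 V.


Step 1: D = mu * (kT/q)
Step 2: D = 1184 * 0.03085
Step 3: D = 36.53 cm^2/s

36.53


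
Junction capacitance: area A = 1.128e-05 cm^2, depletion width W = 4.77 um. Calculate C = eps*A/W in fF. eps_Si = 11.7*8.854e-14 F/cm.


Step 1: eps_Si = 11.7 * 8.854e-14 = 1.035918e-12 F/cm
Step 2: W in cm = 4.77 * 1e-4 = 4.77e-04 cm
Step 3: C = 1.035918e-12 * 1.128e-05 / 4.77e-04 = 2.449718e-14 F
Step 4: C = 24.5 fF

24.5


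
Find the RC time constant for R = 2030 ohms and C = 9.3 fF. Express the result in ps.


Step 1: tau = R * C
Step 2: tau = 2030 * 9.3 fF = 2030 * 9.3e-15 F
Step 3: tau = 1.8879e-11 s = 18.879 ps

18.879


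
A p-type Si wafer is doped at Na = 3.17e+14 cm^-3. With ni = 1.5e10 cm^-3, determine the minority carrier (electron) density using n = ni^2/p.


Step 1: Majority hole concentration p ≈ Na = 3.17e+14 cm^-3
Step 2: n = ni^2 / Na = (1.5e10)^2 / 3.17e+14
Step 3: n = 7.10e+05 cm^-3

7.10e+05


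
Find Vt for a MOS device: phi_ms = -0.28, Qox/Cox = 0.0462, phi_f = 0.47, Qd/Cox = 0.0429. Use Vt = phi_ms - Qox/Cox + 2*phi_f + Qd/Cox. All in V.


Step 1: Vt = phi_ms - Qox/Cox + 2*phi_f + Qd/Cox
Step 2: Vt = -0.28 - 0.0462 + 2*0.47 + 0.0429
Step 3: Vt = -0.28 - 0.0462 + 0.94 + 0.0429
Step 4: Vt = 0.6567 V

0.6567


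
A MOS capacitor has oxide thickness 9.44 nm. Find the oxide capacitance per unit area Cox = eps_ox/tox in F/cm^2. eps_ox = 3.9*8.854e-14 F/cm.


Step 1: eps_ox = 3.9 * 8.854e-14 = 3.45306e-13 F/cm
Step 2: tox in cm = 9.44 nm * 1e-7 = 9.4400e-07 cm
Step 3: Cox = 3.45306e-13 / 9.4400e-07 = 3.66e-07 F/cm^2

3.66e-07


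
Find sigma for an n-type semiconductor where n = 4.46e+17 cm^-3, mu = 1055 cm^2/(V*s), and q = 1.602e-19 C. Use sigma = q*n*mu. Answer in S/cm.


Step 1: sigma = q * n * mu
Step 2: sigma = 1.602e-19 * 4.46e+17 * 1055
Step 3: sigma = 7.538e+01 S/cm

7.538e+01


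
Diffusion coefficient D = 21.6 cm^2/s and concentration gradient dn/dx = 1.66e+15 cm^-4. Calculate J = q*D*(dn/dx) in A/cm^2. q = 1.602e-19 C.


Step 1: J = q * D * (dn/dx)
Step 2: J = 1.602e-19 * 21.6 * 1.66e+15
Step 3: J = 5.74e-03 A/cm^2

5.74e-03


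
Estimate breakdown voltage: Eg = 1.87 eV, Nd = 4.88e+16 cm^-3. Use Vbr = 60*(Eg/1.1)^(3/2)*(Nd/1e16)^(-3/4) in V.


Step 1: Eg/1.1 = 1.87/1.1 = 1.700000
Step 2: (Eg/1.1)^1.5 = 1.700000^1.5 = 2.216529
Step 3: (Nd/1e16)^(-0.75) = (4.88)^(-0.75) = 0.304569
Step 4: Vbr = 60 * 2.216529 * 0.304569 = 40.5 V

40.5


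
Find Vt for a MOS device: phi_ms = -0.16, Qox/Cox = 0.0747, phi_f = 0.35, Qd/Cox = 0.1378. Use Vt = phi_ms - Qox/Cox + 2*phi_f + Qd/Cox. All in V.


Step 1: Vt = phi_ms - Qox/Cox + 2*phi_f + Qd/Cox
Step 2: Vt = -0.16 - 0.0747 + 2*0.35 + 0.1378
Step 3: Vt = -0.16 - 0.0747 + 0.7 + 0.1378
Step 4: Vt = 0.6031 V

0.6031


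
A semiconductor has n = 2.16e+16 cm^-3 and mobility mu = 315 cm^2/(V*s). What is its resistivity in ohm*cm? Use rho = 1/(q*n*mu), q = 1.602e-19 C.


Step 1: sigma = q * n * mu = 1.602e-19 * 2.16e+16 * 315 = 1.09000e+00 S/cm
Step 2: rho = 1 / sigma = 1 / 1.09000e+00 = 0.9174 ohm*cm

0.9174


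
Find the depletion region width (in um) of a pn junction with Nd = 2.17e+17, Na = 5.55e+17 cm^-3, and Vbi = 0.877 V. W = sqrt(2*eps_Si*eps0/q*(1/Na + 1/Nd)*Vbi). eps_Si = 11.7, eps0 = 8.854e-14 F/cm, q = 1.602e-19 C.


Step 1: 1/Na + 1/Nd = 1/5.55e+17 + 1/2.17e+17 = 6.41010e-18
Step 2: 2*eps*eps0/q = 2*11.7*8.854e-14/1.602e-19 = 1.293281e+07
Step 3: W^2 = 1.293281e+07 * 6.41010e-18 * 0.877 = 7.27038e-11
Step 4: W = sqrt(7.27038e-11) = 8.527e-06 cm = 0.08527 um

0.08527


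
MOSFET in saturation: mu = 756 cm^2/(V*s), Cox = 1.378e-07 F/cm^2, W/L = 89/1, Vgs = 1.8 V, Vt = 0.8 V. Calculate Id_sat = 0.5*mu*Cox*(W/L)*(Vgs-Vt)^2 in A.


Step 1: Overdrive voltage Vov = Vgs - Vt = 1.8 - 0.8 = 1.0 V
Step 2: W/L = 89/1 = 89
Step 3: Id = 0.5 * 756 * 1.378e-07 * 89 * 1.0^2
Step 4: Id = 4.64e-03 A

4.64e-03


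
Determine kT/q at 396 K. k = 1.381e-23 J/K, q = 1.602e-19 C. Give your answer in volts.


Step 1: kT = 1.381e-23 * 396 = 5.46876e-21 J
Step 2: Vt = kT/q = 5.46876e-21 / 1.602e-19
Step 3: Vt = 0.03414 V

0.03414


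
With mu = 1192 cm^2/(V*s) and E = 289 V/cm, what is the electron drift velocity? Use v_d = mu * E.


Step 1: v_d = mu * E
Step 2: v_d = 1192 * 289 = 344488
Step 3: v_d = 3.44e+05 cm/s

3.44e+05


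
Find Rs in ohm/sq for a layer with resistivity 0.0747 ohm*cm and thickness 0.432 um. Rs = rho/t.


Step 1: Convert thickness to cm: t = 0.432 um = 4.3200e-05 cm
Step 2: Rs = rho / t = 0.0747 / 4.3200e-05
Step 3: Rs = 1729.2 ohm/sq

1729.2


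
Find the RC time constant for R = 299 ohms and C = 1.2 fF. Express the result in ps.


Step 1: tau = R * C
Step 2: tau = 299 * 1.2 fF = 299 * 1.2e-15 F
Step 3: tau = 3.588e-13 s = 0.3588 ps

0.3588


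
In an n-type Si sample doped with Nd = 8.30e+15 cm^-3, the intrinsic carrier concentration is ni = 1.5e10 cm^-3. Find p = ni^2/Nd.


Step 1: Since Nd >> ni, n ≈ Nd = 8.30e+15 cm^-3
Step 2: p = ni^2 / n = (1.5e10)^2 / 8.30e+15
Step 3: p = 2.25e20 / 8.30e+15 = 2.71e+04 cm^-3

2.71e+04


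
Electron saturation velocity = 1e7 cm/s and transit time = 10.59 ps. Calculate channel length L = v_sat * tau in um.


Step 1: tau in seconds = 10.59 ps * 1e-12 = 1.0590e-11 s
Step 2: L = v_sat * tau = 1e7 * 1.0590e-11 = 1.0590e-04 cm
Step 3: L in um = 1.0590e-04 * 1e4 = 1.059 um

1.059


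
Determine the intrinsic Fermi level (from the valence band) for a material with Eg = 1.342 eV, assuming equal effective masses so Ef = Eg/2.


Step 1: For an intrinsic semiconductor, the Fermi level sits at midgap.
Step 2: Ef = Eg / 2 = 1.342 / 2 = 0.671 eV

0.671


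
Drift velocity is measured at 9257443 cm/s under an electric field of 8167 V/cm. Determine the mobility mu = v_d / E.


Step 1: mu = v_d / E
Step 2: mu = 9257443 / 8167
Step 3: mu = 1133.52 cm^2/(V*s)

1133.52


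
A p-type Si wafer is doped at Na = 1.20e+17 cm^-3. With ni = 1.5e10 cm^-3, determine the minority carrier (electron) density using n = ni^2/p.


Step 1: Majority hole concentration p ≈ Na = 1.20e+17 cm^-3
Step 2: n = ni^2 / Na = (1.5e10)^2 / 1.20e+17
Step 3: n = 1.88e+03 cm^-3

1.88e+03


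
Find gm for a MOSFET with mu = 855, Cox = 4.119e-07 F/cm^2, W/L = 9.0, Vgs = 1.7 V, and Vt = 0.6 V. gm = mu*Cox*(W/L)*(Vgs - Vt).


Step 1: Vov = Vgs - Vt = 1.7 - 0.6 = 1.1 V
Step 2: gm = mu * Cox * (W/L) * Vov
Step 3: gm = 855 * 4.119e-07 * 9.0 * 1.1 = 3.49e-03 S

3.49e-03


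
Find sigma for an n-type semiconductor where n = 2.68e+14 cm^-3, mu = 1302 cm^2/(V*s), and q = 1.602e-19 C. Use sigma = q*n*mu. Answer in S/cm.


Step 1: sigma = q * n * mu
Step 2: sigma = 1.602e-19 * 2.68e+14 * 1302
Step 3: sigma = 5.590e-02 S/cm

5.590e-02


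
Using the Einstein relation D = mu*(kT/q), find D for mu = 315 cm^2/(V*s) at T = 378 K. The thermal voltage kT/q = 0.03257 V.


Step 1: D = mu * (kT/q)
Step 2: D = 315 * 0.03257
Step 3: D = 10.26 cm^2/s

10.26


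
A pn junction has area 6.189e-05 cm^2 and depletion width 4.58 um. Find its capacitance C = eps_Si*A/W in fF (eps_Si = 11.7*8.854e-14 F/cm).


Step 1: eps_Si = 11.7 * 8.854e-14 = 1.035918e-12 F/cm
Step 2: W in cm = 4.58 * 1e-4 = 4.58e-04 cm
Step 3: C = 1.035918e-12 * 6.189e-05 / 4.58e-04 = 1.399846e-13 F
Step 4: C = 139.98 fF

139.98


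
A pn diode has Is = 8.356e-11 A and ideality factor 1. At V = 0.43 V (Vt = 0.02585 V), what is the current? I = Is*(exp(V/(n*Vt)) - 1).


Step 1: V/(n*Vt) = 0.43/(1*0.02585) = 16.6344
Step 2: exp(16.6344) = 1.6758e+07
Step 3: I = 8.356e-11 * (1.6758e+07 - 1) = 1.40e-03 A

1.40e-03


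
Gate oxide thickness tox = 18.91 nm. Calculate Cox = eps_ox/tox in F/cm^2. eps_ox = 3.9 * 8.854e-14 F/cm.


Step 1: eps_ox = 3.9 * 8.854e-14 = 3.45306e-13 F/cm
Step 2: tox in cm = 18.91 nm * 1e-7 = 1.8910e-06 cm
Step 3: Cox = 3.45306e-13 / 1.8910e-06 = 1.83e-07 F/cm^2

1.83e-07


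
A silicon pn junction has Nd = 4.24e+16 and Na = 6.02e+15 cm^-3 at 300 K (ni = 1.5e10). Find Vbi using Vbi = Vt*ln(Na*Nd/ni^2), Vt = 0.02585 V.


Step 1: Compute Na*Nd/ni^2 = 6.02e+15 * 4.24e+16 / (1.5e10)^2 = 1.1344e+12
Step 2: ln(1.1344e+12) = 27.7571
Step 3: Vbi = 0.02585 * 27.7571 = 0.718 V

0.718


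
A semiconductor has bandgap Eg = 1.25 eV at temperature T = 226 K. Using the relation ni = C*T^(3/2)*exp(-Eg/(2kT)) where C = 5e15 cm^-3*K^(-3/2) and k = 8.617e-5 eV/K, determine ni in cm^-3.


Step 1: Compute kT = 8.617e-5 * 226 = 0.01947442 eV
Step 2: Exponent = -Eg/(2kT) = -1.25/(2*0.01947442) = -32.09338
Step 3: T^(3/2) = 226^1.5 = 3397.52
Step 4: ni = 5e15 * 3397.52 * exp(-32.09338) = 1.96e+05 cm^-3

1.96e+05


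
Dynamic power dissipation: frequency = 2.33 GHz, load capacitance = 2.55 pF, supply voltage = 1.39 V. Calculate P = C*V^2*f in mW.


Step 1: V^2 = 1.39^2 = 1.9321 V^2
Step 2: P = C*V^2*f = 2.55e-12 F * 1.9321 * 2.33e9 Hz
Step 3: P = 1.147957215e-02 W
Step 4: P = 11.48 mW

11.48


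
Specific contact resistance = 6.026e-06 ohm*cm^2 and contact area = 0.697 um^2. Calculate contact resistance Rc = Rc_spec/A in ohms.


Step 1: Convert area to cm^2: 0.697 um^2 = 6.9700e-09 cm^2
Step 2: Rc = Rc_spec / A = 6.026e-06 / 6.9700e-09
Step 3: Rc = 8.65e+02 ohms

8.65e+02


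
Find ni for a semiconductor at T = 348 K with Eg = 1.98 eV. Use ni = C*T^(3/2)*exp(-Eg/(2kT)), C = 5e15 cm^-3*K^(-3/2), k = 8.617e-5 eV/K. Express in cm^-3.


Step 1: Compute kT = 8.617e-5 * 348 = 0.02998716 eV
Step 2: Exponent = -Eg/(2kT) = -1.98/(2*0.02998716) = -33.01413
Step 3: T^(3/2) = 348^1.5 = 6491.86
Step 4: ni = 5e15 * 6491.86 * exp(-33.01413) = 1.49e+05 cm^-3

1.49e+05


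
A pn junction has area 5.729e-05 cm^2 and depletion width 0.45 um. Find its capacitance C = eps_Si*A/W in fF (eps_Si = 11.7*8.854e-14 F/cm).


Step 1: eps_Si = 11.7 * 8.854e-14 = 1.035918e-12 F/cm
Step 2: W in cm = 0.45 * 1e-4 = 4.50e-05 cm
Step 3: C = 1.035918e-12 * 5.729e-05 / 4.50e-05 = 1.318839e-12 F
Step 4: C = 1318.84 fF

1318.84


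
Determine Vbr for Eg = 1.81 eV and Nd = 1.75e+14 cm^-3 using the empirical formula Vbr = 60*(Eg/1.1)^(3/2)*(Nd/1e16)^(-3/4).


Step 1: Eg/1.1 = 1.81/1.1 = 1.645455
Step 2: (Eg/1.1)^1.5 = 1.645455^1.5 = 2.110712
Step 3: (Nd/1e16)^(-0.75) = (0.0175)^(-0.75) = 20.783633
Step 4: Vbr = 60 * 2.110712 * 20.783633 = 2632.1 V

2632.1


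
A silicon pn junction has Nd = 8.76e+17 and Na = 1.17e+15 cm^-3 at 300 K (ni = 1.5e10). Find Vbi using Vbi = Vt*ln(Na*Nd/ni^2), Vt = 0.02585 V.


Step 1: Compute Na*Nd/ni^2 = 1.17e+15 * 8.76e+17 / (1.5e10)^2 = 4.5552e+12
Step 2: ln(4.5552e+12) = 29.1473
Step 3: Vbi = 0.02585 * 29.1473 = 0.753 V

0.753


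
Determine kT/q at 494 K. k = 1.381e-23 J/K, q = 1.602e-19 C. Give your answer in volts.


Step 1: kT = 1.381e-23 * 494 = 6.82214e-21 J
Step 2: Vt = kT/q = 6.82214e-21 / 1.602e-19
Step 3: Vt = 0.04259 V

0.04259


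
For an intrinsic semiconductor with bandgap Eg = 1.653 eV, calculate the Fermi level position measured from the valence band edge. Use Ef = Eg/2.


Step 1: For an intrinsic semiconductor, the Fermi level sits at midgap.
Step 2: Ef = Eg / 2 = 1.653 / 2 = 0.8265 eV

0.8265


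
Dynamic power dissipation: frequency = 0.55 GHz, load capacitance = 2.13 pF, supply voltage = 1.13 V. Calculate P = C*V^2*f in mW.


Step 1: V^2 = 1.13^2 = 1.2769 V^2
Step 2: P = C*V^2*f = 2.13e-12 F * 1.2769 * 0.55e9 Hz
Step 3: P = 1.49588835e-03 W
Step 4: P = 1.496 mW

1.496


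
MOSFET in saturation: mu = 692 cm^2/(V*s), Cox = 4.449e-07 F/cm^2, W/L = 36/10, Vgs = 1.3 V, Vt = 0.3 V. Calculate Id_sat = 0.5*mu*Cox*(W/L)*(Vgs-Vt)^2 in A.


Step 1: Overdrive voltage Vov = Vgs - Vt = 1.3 - 0.3 = 1.0 V
Step 2: W/L = 36/10 = 3.6
Step 3: Id = 0.5 * 692 * 4.449e-07 * 3.6 * 1.0^2
Step 4: Id = 5.54e-04 A

5.54e-04


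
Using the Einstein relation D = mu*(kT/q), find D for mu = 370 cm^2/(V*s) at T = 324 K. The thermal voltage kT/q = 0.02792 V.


Step 1: D = mu * (kT/q)
Step 2: D = 370 * 0.02792
Step 3: D = 10.33 cm^2/s

10.33


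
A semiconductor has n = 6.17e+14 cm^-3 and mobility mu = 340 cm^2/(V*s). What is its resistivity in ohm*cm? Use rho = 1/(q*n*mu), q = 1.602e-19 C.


Step 1: sigma = q * n * mu = 1.602e-19 * 6.17e+14 * 340 = 3.36068e-02 S/cm
Step 2: rho = 1 / sigma = 1 / 3.36068e-02 = 29.76 ohm*cm

29.76


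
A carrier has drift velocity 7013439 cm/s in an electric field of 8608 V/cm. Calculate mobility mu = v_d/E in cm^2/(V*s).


Step 1: mu = v_d / E
Step 2: mu = 7013439 / 8608
Step 3: mu = 814.76 cm^2/(V*s)

814.76


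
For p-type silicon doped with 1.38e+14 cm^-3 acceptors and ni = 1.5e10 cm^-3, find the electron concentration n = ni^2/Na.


Step 1: Majority hole concentration p ≈ Na = 1.38e+14 cm^-3
Step 2: n = ni^2 / Na = (1.5e10)^2 / 1.38e+14
Step 3: n = 1.63e+06 cm^-3

1.63e+06


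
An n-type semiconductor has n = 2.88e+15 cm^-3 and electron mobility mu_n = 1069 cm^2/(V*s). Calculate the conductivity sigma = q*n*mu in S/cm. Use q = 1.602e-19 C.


Step 1: sigma = q * n * mu
Step 2: sigma = 1.602e-19 * 2.88e+15 * 1069
Step 3: sigma = 4.932e-01 S/cm

4.932e-01


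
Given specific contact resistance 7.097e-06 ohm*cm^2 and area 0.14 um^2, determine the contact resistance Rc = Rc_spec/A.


Step 1: Convert area to cm^2: 0.14 um^2 = 1.4000e-09 cm^2
Step 2: Rc = Rc_spec / A = 7.097e-06 / 1.4000e-09
Step 3: Rc = 5.07e+03 ohms

5.07e+03


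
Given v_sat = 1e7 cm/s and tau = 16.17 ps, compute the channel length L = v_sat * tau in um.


Step 1: tau in seconds = 16.17 ps * 1e-12 = 1.6170e-11 s
Step 2: L = v_sat * tau = 1e7 * 1.6170e-11 = 1.6170e-04 cm
Step 3: L in um = 1.6170e-04 * 1e4 = 1.617 um

1.617


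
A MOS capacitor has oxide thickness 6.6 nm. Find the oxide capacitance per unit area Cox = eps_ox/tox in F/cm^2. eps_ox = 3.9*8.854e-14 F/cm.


Step 1: eps_ox = 3.9 * 8.854e-14 = 3.45306e-13 F/cm
Step 2: tox in cm = 6.6 nm * 1e-7 = 6.6000e-07 cm
Step 3: Cox = 3.45306e-13 / 6.6000e-07 = 5.23e-07 F/cm^2

5.23e-07


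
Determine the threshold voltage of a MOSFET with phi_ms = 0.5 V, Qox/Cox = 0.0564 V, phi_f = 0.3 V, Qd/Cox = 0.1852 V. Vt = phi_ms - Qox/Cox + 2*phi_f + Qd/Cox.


Step 1: Vt = phi_ms - Qox/Cox + 2*phi_f + Qd/Cox
Step 2: Vt = 0.5 - 0.0564 + 2*0.3 + 0.1852
Step 3: Vt = 0.5 - 0.0564 + 0.6 + 0.1852
Step 4: Vt = 1.2288 V

1.2288


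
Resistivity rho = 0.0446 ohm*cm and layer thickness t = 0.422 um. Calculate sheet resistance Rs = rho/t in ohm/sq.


Step 1: Convert thickness to cm: t = 0.422 um = 4.2200e-05 cm
Step 2: Rs = rho / t = 0.0446 / 4.2200e-05
Step 3: Rs = 1056.9 ohm/sq

1056.9


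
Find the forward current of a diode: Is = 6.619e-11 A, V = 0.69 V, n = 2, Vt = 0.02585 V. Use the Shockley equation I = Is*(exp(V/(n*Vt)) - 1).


Step 1: V/(n*Vt) = 0.69/(2*0.02585) = 13.3462
Step 2: exp(13.3462) = 6.2543e+05
Step 3: I = 6.619e-11 * (6.2543e+05 - 1) = 4.14e-05 A

4.14e-05


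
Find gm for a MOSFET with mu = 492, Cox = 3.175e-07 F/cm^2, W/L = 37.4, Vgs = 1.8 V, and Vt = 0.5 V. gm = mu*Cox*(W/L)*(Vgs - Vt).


Step 1: Vov = Vgs - Vt = 1.8 - 0.5 = 1.3 V
Step 2: gm = mu * Cox * (W/L) * Vov
Step 3: gm = 492 * 3.175e-07 * 37.4 * 1.3 = 7.59e-03 S

7.59e-03


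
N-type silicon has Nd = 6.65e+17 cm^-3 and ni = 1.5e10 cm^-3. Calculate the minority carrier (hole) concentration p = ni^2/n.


Step 1: Since Nd >> ni, n ≈ Nd = 6.65e+17 cm^-3
Step 2: p = ni^2 / n = (1.5e10)^2 / 6.65e+17
Step 3: p = 2.25e20 / 6.65e+17 = 3.38e+02 cm^-3

3.38e+02


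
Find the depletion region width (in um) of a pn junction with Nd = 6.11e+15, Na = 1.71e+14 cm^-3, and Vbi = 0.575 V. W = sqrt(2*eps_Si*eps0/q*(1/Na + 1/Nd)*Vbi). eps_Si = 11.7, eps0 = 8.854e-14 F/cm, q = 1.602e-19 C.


Step 1: 1/Na + 1/Nd = 1/1.71e+14 + 1/6.11e+15 = 6.01162e-15
Step 2: 2*eps*eps0/q = 2*11.7*8.854e-14/1.602e-19 = 1.293281e+07
Step 3: W^2 = 1.293281e+07 * 6.01162e-15 * 0.575 = 4.47046e-08
Step 4: W = sqrt(4.47046e-08) = 2.114e-04 cm = 2.114 um

2.114


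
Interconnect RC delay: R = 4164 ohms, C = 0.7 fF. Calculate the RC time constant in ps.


Step 1: tau = R * C
Step 2: tau = 4164 * 0.7 fF = 4164 * 7.0e-16 F
Step 3: tau = 2.9148e-12 s = 2.9148 ps

2.9148


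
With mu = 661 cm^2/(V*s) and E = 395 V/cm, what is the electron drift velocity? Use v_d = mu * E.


Step 1: v_d = mu * E
Step 2: v_d = 661 * 395 = 261095
Step 3: v_d = 2.61e+05 cm/s

2.61e+05


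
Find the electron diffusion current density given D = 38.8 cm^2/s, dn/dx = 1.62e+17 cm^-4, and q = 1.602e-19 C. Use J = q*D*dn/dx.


Step 1: J = q * D * (dn/dx)
Step 2: J = 1.602e-19 * 38.8 * 1.62e+17
Step 3: J = 1.01e+00 A/cm^2

1.01e+00


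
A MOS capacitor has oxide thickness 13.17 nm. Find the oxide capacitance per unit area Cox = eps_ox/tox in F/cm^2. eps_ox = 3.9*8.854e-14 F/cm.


Step 1: eps_ox = 3.9 * 8.854e-14 = 3.45306e-13 F/cm
Step 2: tox in cm = 13.17 nm * 1e-7 = 1.3170e-06 cm
Step 3: Cox = 3.45306e-13 / 1.3170e-06 = 2.62e-07 F/cm^2

2.62e-07


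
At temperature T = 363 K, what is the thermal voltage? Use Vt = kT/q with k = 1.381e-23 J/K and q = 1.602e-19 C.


Step 1: kT = 1.381e-23 * 363 = 5.01303e-21 J
Step 2: Vt = kT/q = 5.01303e-21 / 1.602e-19
Step 3: Vt = 0.03129 V

0.03129


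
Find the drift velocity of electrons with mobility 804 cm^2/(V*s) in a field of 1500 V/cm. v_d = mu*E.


Step 1: v_d = mu * E
Step 2: v_d = 804 * 1500 = 1206000
Step 3: v_d = 1.21e+06 cm/s

1.21e+06


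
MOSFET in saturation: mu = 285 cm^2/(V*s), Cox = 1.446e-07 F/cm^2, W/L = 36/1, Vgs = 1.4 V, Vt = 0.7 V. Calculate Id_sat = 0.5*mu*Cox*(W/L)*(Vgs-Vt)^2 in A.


Step 1: Overdrive voltage Vov = Vgs - Vt = 1.4 - 0.7 = 0.7 V
Step 2: W/L = 36/1 = 36
Step 3: Id = 0.5 * 285 * 1.446e-07 * 36 * 0.7^2
Step 4: Id = 3.63e-04 A

3.63e-04


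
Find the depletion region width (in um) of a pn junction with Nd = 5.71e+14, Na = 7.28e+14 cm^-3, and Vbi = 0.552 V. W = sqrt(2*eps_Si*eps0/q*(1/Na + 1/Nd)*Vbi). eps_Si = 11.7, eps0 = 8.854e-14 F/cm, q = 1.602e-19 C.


Step 1: 1/Na + 1/Nd = 1/7.28e+14 + 1/5.71e+14 = 3.12494e-15
Step 2: 2*eps*eps0/q = 2*11.7*8.854e-14/1.602e-19 = 1.293281e+07
Step 3: W^2 = 1.293281e+07 * 3.12494e-15 * 0.552 = 2.23087e-08
Step 4: W = sqrt(2.23087e-08) = 1.494e-04 cm = 1.494 um

1.494


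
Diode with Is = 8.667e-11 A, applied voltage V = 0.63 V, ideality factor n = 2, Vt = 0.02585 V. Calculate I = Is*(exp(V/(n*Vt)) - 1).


Step 1: V/(n*Vt) = 0.63/(2*0.02585) = 12.1857
Step 2: exp(12.1857) = 1.9597e+05
Step 3: I = 8.667e-11 * (1.9597e+05 - 1) = 1.70e-05 A

1.70e-05


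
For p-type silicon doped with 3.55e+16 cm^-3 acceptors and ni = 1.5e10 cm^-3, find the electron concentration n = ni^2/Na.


Step 1: Majority hole concentration p ≈ Na = 3.55e+16 cm^-3
Step 2: n = ni^2 / Na = (1.5e10)^2 / 3.55e+16
Step 3: n = 6.34e+03 cm^-3

6.34e+03
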